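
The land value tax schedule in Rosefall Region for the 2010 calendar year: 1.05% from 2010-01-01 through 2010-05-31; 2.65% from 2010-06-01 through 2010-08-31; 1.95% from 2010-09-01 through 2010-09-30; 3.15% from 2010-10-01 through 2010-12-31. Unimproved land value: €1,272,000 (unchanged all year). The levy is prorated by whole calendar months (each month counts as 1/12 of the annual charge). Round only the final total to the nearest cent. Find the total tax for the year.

€26,076.00

2010-01-01 to 2010-05-31: 5 months at 1.05% → €1,272,000 × 1.05% × 5/12 = €5,565.0000
2010-06-01 to 2010-08-31: 3 months at 2.65% → €1,272,000 × 2.65% × 3/12 = €8,427.0000
2010-09-01 to 2010-09-30: 1 month at 1.95% → €1,272,000 × 1.95% × 1/12 = €2,067.0000
2010-10-01 to 2010-12-31: 3 months at 3.15% → €1,272,000 × 3.15% × 3/12 = €10,017.0000
Total = €26,076.0000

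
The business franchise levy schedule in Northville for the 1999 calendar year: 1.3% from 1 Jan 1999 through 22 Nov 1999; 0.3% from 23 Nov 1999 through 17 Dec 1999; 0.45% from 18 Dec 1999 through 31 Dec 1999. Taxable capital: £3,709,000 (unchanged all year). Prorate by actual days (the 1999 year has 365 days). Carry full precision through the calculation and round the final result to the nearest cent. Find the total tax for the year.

£44,467.35

1 Jan – 22 Nov 1999: 326 days at 1.3% → £3,709,000 × 1.3% × 326/365 = £43,065.0466
23 Nov – 17 Dec 1999: 25 days at 0.3% → £3,709,000 × 0.3% × 25/365 = £762.1233
18 Dec – 31 Dec 1999: 14 days at 0.45% → £3,709,000 × 0.45% × 14/365 = £640.1836
Total = £44,467.3534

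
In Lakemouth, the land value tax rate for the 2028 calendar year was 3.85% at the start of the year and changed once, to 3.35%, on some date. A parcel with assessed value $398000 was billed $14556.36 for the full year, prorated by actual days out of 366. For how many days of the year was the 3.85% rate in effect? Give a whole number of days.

Let d = days at the first rate; then 366 − d days at the second rate.
$398000 × [3.85%·d + 3.35%·(366−d)] / 366 = $14556.36
Solving gives d = 225, so the new rate took effect on August 13, 2028.

225 days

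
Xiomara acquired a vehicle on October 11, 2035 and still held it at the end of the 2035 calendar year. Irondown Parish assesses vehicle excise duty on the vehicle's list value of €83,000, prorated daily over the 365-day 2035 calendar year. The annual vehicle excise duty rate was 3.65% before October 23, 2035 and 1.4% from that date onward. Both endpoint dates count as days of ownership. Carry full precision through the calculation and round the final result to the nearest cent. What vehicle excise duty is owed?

October 11 – October 22, 2035: 12 days at 3.65% → €83,000 × 3.65% × 12/365 = €99.6000
October 23 – December 31, 2035: 70 days at 1.4% → €83,000 × 1.4% × 70/365 = €222.8493
Total = €322.4493

€322.45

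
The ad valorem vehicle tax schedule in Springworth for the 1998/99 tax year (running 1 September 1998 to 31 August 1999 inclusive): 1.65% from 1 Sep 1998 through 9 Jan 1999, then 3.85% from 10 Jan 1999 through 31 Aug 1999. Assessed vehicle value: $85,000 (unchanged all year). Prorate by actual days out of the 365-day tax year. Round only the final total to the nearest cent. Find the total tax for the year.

1 Sep 1998 – 9 Jan 1999: 131 days at 1.65% → $85,000 × 1.65% × 131/365 = $503.3630
10 Jan – 31 Aug 1999: 234 days at 3.85% → $85,000 × 3.85% × 234/365 = $2,097.9863
Total = $2,601.3493

$2,601.35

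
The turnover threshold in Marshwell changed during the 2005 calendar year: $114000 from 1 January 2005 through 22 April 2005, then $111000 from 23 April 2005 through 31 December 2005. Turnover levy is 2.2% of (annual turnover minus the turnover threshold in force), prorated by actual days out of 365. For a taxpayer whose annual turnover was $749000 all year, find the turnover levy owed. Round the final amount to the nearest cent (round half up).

$14015.75

1 January – 22 April 2005: 112 days, exemption $114000 → ($749000 − $114000) × 2.2% × 112/365 = $4286.6849
23 April – 31 December 2005: 253 days, exemption $111000 → ($749000 − $111000) × 2.2% × 253/365 = $9729.0630
Total = $14015.7479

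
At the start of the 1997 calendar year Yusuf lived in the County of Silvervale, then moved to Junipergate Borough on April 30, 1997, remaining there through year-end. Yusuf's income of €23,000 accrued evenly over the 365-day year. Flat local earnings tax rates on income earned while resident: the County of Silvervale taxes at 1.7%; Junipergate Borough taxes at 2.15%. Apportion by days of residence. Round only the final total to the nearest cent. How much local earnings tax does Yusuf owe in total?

The County of Silvervale, January 1 – April 29, 1997: 119 days → €23,000 × 1.7% × 119/365 = €127.4767
Junipergate Borough, April 30 – December 31, 1997: 246 days → €23,000 × 2.15% × 246/365 = €333.2795
Total = €460.7562

€460.76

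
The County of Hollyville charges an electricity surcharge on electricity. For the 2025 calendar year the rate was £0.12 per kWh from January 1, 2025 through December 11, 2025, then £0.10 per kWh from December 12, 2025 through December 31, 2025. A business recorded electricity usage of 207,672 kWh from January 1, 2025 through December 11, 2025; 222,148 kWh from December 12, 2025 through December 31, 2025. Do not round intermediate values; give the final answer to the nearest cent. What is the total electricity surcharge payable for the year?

£47,135.44

January 1 – December 11, 2025: 207,672 kWh at £0.12/kWh → £24,920.64
December 12 – December 31, 2025: 222,148 kWh at £0.10/kWh → £22,214.80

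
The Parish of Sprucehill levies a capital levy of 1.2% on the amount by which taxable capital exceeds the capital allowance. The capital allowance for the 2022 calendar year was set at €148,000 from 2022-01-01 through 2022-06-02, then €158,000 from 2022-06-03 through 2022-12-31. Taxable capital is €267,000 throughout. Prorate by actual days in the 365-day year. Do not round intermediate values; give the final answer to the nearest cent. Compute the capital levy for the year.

€1,358.30

2022-01-01 to 2022-06-02: 153 days, exemption €148,000 → (€267,000 − €148,000) × 1.2% × 153/365 = €598.5863
2022-06-03 to 2022-12-31: 212 days, exemption €158,000 → (€267,000 − €158,000) × 1.2% × 212/365 = €759.7151
Total = €1,358.3014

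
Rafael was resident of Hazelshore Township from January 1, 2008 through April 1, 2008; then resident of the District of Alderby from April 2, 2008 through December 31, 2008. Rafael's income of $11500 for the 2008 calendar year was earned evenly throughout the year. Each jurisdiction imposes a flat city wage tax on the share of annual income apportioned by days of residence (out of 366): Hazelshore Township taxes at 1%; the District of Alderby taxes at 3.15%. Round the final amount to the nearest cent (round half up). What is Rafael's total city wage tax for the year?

Hazelshore Township, January 1 – April 1, 2008: 92 days → $11500 × 1% × 92/366 = $28.9071
The District of Alderby, April 2 – December 31, 2008: 274 days → $11500 × 3.15% × 274/366 = $271.1926
Total = $300.0997

$300.10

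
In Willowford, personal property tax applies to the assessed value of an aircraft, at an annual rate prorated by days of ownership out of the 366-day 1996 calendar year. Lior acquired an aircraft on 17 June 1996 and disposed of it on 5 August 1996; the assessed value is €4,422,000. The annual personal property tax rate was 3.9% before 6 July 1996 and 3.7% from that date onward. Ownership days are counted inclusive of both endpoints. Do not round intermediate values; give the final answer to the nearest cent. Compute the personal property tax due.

€22,810.75

17 June – 5 July 1996: 19 days at 3.9% → €4,422,000 × 3.9% × 19/366 = €8,952.7377
6 July – 5 August 1996: 31 days at 3.7% → €4,422,000 × 3.7% × 31/366 = €13,858.0164
Total = €22,810.7541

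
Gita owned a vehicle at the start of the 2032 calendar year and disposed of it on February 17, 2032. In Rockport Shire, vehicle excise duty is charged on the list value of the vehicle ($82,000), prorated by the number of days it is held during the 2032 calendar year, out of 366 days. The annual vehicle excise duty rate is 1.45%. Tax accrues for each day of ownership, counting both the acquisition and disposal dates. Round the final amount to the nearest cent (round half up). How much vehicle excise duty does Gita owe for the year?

$155.93

Days held (January 1 – February 17, 2032): 48 out of 366
Tax = $82,000 × 1.45% × 48/366 = $155.9344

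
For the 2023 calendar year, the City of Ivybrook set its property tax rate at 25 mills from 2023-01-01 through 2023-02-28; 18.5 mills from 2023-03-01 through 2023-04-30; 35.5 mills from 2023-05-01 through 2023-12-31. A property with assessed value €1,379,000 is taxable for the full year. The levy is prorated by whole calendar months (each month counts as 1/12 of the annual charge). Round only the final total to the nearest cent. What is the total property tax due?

2023-01-01 to 2023-02-28: 2 months at 25 mills → €1,379,000 × 2.5% × 2/12 = €5,745.8333
2023-03-01 to 2023-04-30: 2 months at 18.5 mills → €1,379,000 × 1.85% × 2/12 = €4,251.9167
2023-05-01 to 2023-12-31: 8 months at 35.5 mills → €1,379,000 × 3.55% × 8/12 = €32,636.3333
Total = €42,634.0833

€42,634.08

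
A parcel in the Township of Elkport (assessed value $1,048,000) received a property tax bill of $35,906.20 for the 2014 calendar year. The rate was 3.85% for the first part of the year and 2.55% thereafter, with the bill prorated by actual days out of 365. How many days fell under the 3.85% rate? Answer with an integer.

246 days

Let d = days at the first rate; then 365 − d days at the second rate.
$1,048,000 × [3.85%·d + 2.55%·(365−d)] / 365 = $35,906.20
Solving gives d = 246, so the new rate took effect on 4 Sep 2014.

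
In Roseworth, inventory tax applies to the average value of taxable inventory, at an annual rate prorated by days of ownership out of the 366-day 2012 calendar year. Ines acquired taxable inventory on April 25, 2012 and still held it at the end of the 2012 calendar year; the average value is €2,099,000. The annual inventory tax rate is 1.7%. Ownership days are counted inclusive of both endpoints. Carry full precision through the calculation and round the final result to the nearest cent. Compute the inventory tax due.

€24,471.13

Days held (April 25 – December 31, 2012): 251 out of 366
Tax = €2,099,000 × 1.7% × 251/366 = €24,471.1284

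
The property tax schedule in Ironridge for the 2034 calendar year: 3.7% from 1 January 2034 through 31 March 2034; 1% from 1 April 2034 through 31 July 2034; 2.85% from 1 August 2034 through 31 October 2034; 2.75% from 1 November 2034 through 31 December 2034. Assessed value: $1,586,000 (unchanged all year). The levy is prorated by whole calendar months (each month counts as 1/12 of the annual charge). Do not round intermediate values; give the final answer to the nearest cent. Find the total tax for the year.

$38,526.58

1 January – 31 March 2034: 3 months at 3.7% → $1,586,000 × 3.7% × 3/12 = $14,670.5000
1 April – 31 July 2034: 4 months at 1% → $1,586,000 × 1% × 4/12 = $5,286.6667
1 August – 31 October 2034: 3 months at 2.85% → $1,586,000 × 2.85% × 3/12 = $11,300.2500
1 November – 31 December 2034: 2 months at 2.75% → $1,586,000 × 2.75% × 2/12 = $7,269.1667
Total = $38,526.5833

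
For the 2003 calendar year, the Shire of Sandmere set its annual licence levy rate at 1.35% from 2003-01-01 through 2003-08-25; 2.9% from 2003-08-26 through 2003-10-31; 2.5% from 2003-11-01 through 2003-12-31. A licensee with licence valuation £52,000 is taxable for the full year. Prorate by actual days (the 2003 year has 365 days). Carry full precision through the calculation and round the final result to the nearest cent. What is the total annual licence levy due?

£949.89

2003-01-01 to 2003-08-25: 237 days at 1.35% → £52,000 × 1.35% × 237/365 = £455.8192
2003-08-26 to 2003-10-31: 67 days at 2.9% → £52,000 × 2.9% × 67/365 = £276.8110
2003-11-01 to 2003-12-31: 61 days at 2.5% → £52,000 × 2.5% × 61/365 = £217.2603
Total = £949.8904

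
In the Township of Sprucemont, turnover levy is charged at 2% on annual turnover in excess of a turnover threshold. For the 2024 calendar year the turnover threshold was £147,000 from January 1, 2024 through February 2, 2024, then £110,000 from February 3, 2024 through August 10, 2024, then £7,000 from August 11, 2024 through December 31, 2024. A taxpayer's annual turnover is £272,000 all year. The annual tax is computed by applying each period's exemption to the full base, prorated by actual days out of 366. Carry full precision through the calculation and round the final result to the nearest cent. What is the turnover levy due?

£3,978.14

January 1 – February 2, 2024: 33 days, exemption £147,000 → (£272,000 − £147,000) × 2% × 33/366 = £225.4098
February 3 – August 10, 2024: 190 days, exemption £110,000 → (£272,000 − £110,000) × 2% × 190/366 = £1,681.9672
August 11 – December 31, 2024: 143 days, exemption £7,000 → (£272,000 − £7,000) × 2% × 143/366 = £2,070.7650
Total = £3,978.1421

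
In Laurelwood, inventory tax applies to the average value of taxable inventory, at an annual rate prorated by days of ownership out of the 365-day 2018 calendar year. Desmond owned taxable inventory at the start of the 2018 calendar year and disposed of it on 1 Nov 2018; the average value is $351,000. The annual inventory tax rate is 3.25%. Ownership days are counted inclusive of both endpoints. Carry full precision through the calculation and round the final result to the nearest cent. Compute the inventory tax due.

Days held (1 Jan – 1 Nov 2018): 305 out of 365
Tax = $351,000 × 3.25% × 305/365 = $9,532.2945

$9,532.29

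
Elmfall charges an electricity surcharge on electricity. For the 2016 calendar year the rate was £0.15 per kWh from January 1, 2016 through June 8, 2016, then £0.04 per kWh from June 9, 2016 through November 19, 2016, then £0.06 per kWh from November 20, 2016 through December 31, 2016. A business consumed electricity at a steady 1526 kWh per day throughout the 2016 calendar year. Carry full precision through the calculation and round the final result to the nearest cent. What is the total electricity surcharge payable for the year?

January 1 – June 8, 2016: 160 days × 1526 kWh/day = 244,160 kWh at £0.15/kWh → £36624.00
June 9 – November 19, 2016: 164 days × 1526 kWh/day = 250,264 kWh at £0.04/kWh → £10010.56
November 20 – December 31, 2016: 42 days × 1526 kWh/day = 64,092 kWh at £0.06/kWh → £3845.52

£50480.08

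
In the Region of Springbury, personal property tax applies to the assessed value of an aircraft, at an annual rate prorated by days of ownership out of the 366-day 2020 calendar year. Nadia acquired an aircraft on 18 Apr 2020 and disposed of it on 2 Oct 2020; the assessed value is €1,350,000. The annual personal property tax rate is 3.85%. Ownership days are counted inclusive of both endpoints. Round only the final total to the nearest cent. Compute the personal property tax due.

Days held (18 Apr – 2 Oct 2020): 168 out of 366
Tax = €1,350,000 × 3.85% × 168/366 = €23,857.3770

€23,857.38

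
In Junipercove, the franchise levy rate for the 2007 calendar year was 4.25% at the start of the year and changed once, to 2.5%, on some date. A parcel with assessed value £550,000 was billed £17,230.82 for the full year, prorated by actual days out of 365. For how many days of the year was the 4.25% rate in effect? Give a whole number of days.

132 days

Let d = days at the first rate; then 365 − d days at the second rate.
£550,000 × [4.25%·d + 2.5%·(365−d)] / 365 = £17,230.82
Solving gives d = 132, so the new rate took effect on 13 May 2007.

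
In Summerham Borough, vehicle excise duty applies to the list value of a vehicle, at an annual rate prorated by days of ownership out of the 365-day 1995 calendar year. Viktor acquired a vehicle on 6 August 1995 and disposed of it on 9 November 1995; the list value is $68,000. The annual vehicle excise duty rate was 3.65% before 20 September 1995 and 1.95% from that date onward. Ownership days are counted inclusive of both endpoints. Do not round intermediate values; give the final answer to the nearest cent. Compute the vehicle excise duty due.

$491.28

6 August – 19 September 1995: 45 days at 3.65% → $68,000 × 3.65% × 45/365 = $306.0000
20 September – 9 November 1995: 51 days at 1.95% → $68,000 × 1.95% × 51/365 = $185.2767
Total = $491.2767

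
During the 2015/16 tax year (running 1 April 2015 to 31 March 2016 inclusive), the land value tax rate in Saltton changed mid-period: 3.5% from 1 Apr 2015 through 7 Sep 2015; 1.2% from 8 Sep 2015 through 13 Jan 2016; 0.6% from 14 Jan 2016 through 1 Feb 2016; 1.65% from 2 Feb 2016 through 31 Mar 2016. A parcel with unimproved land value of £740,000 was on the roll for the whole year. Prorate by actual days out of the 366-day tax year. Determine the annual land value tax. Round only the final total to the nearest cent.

£16,626.75

1 Apr – 7 Sep 2015: 160 days at 3.5% → £740,000 × 3.5% × 160/366 = £11,322.4044
8 Sep 2015 – 13 Jan 2016: 128 days at 1.2% → £740,000 × 1.2% × 128/366 = £3,105.5738
14 Jan – 1 Feb 2016: 19 days at 0.6% → £740,000 × 0.6% × 19/366 = £230.4918
2 Feb – 31 Mar 2016: 59 days at 1.65% → £740,000 × 1.65% × 59/366 = £1,968.2787
Total = £16,626.7486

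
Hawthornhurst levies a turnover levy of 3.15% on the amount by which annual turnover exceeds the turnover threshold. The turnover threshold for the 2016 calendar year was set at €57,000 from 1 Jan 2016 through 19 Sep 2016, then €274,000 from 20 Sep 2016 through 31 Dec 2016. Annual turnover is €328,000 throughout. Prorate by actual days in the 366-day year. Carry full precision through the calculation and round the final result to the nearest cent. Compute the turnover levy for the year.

1 Jan – 19 Sep 2016: 263 days, exemption €57,000 → (€328,000 − €57,000) × 3.15% × 263/366 = €6,134.1516
20 Sep – 31 Dec 2016: 103 days, exemption €274,000 → (€328,000 − €274,000) × 3.15% × 103/366 = €478.6967
Total = €6,612.8484

€6,612.85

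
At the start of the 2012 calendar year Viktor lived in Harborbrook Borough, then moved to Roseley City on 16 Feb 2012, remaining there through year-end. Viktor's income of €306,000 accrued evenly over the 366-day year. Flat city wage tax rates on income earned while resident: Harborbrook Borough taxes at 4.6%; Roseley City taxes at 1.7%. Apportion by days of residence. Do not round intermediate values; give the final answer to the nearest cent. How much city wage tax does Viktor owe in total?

€6,317.31

Harborbrook Borough, 1 Jan – 15 Feb 2012: 46 days → €306,000 × 4.6% × 46/366 = €1,769.1148
Roseley City, 16 Feb – 31 Dec 2012: 320 days → €306,000 × 1.7% × 320/366 = €4,548.1967
Total = €6,317.3115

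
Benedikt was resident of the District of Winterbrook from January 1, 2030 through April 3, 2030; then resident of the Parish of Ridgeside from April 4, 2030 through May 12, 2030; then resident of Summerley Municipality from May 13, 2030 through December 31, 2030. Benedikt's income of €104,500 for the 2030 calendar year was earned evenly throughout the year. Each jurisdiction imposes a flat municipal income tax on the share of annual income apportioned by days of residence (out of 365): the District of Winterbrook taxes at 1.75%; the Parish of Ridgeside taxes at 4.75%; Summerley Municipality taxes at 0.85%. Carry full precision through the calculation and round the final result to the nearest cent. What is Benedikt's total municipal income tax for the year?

The District of Winterbrook, January 1 – April 3, 2030: 93 days → €104,500 × 1.75% × 93/365 = €465.9555
The Parish of Ridgeside, April 4 – May 12, 2030: 39 days → €104,500 × 4.75% × 39/365 = €530.3733
Summerley Municipality, May 13 – December 31, 2030: 233 days → €104,500 × 0.85% × 233/365 = €567.0199
Total = €1,563.3486

€1,563.35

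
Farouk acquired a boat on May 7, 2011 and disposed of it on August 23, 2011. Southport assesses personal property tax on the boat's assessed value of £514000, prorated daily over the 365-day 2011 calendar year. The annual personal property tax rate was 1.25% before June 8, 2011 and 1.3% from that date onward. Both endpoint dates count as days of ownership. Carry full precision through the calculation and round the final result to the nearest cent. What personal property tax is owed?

£1972.92

May 7 – June 7, 2011: 32 days at 1.25% → £514000 × 1.25% × 32/365 = £563.2877
June 8 – August 23, 2011: 77 days at 1.3% → £514000 × 1.3% × 77/365 = £1409.6274
Total = £1972.9151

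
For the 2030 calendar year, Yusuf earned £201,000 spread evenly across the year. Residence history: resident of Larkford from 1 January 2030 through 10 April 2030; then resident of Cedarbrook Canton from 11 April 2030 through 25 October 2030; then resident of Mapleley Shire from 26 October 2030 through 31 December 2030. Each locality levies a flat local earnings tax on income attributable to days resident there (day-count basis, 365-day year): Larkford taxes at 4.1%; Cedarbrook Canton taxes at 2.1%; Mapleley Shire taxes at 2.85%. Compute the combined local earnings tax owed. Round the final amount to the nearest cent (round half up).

£5,599.09

Larkford, 1 January – 10 April 2030: 100 days → £201,000 × 4.1% × 100/365 = £2,257.8082
Cedarbrook Canton, 11 April – 25 October 2030: 198 days → £201,000 × 2.1% × 198/365 = £2,289.7479
Mapleley Shire, 26 October – 31 December 2030: 67 days → £201,000 × 2.85% × 67/365 = £1,051.5329
Total = £5,599.0890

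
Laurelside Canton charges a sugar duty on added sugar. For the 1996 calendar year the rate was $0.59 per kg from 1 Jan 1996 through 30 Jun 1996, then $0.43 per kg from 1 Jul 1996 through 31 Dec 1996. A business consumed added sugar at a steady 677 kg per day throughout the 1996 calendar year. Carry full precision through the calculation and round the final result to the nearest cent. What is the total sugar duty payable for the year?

1 Jan – 30 Jun 1996: 182 days × 677 kg/day = 123,214 kg at $0.59/kg → $72696.26
1 Jul – 31 Dec 1996: 184 days × 677 kg/day = 124,568 kg at $0.43/kg → $53564.24

$126260.50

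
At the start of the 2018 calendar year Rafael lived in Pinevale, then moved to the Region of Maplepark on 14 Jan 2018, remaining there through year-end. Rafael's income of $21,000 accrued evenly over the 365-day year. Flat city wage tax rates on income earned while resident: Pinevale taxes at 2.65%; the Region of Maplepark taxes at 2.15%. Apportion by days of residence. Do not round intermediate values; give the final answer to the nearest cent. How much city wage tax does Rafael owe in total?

Pinevale, 1 Jan – 13 Jan 2018: 13 days → $21,000 × 2.65% × 13/365 = $19.8205
The Region of Maplepark, 14 Jan – 31 Dec 2018: 352 days → $21,000 × 2.15% × 352/365 = $435.4192
Total = $455.2397

$455.24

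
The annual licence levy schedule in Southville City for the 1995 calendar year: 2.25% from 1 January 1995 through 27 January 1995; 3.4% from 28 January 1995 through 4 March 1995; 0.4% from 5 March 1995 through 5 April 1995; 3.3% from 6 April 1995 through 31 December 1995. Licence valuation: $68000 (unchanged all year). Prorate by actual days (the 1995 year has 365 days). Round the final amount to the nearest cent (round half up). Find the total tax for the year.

$2025.00

1 January – 27 January 1995: 27 days at 2.25% → $68000 × 2.25% × 27/365 = $113.1781
28 January – 4 March 1995: 36 days at 3.4% → $68000 × 3.4% × 36/365 = $228.0329
5 March – 5 April 1995: 32 days at 0.4% → $68000 × 0.4% × 32/365 = $23.8466
6 April – 31 December 1995: 270 days at 3.3% → $68000 × 3.3% × 270/365 = $1659.9452
Total = $2025.0027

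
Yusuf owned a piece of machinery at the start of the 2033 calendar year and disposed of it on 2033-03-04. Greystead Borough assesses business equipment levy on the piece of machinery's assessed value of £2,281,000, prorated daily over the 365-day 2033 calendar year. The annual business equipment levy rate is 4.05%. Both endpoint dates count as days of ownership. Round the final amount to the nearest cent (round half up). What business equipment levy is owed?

Days held (2033-01-01 to 2033-03-04): 63 out of 365
Tax = £2,281,000 × 4.05% × 63/365 = £15,945.1274

£15,945.13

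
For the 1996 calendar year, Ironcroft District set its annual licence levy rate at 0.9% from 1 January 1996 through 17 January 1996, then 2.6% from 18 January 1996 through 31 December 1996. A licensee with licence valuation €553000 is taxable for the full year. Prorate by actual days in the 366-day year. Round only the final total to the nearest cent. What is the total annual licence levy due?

1 January – 17 January 1996: 17 days at 0.9% → €553000 × 0.9% × 17/366 = €231.1721
18 January – 31 December 1996: 349 days at 2.6% → €553000 × 2.6% × 349/366 = €13710.1694
Total = €13941.3415

€13941.34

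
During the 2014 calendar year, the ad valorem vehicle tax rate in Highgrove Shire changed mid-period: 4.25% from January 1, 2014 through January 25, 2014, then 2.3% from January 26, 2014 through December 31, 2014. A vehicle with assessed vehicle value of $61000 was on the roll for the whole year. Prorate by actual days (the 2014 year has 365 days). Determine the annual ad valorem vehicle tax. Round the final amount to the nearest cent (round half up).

$1484.47

January 1 – January 25, 2014: 25 days at 4.25% → $61000 × 4.25% × 25/365 = $177.5685
January 26 – December 31, 2014: 340 days at 2.3% → $61000 × 2.3% × 340/365 = $1306.9041
Total = $1484.4726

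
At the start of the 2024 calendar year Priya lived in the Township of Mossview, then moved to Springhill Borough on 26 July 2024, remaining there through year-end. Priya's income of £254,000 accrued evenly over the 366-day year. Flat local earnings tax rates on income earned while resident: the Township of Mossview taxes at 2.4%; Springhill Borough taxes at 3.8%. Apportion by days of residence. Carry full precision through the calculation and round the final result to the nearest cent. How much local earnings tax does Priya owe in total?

The Township of Mossview, 1 January – 25 July 2024: 207 days → £254,000 × 2.4% × 207/366 = £3,447.7377
Springhill Borough, 26 July – 31 December 2024: 159 days → £254,000 × 3.8% × 159/366 = £4,193.0820
Total = £7,640.8197

£7,640.82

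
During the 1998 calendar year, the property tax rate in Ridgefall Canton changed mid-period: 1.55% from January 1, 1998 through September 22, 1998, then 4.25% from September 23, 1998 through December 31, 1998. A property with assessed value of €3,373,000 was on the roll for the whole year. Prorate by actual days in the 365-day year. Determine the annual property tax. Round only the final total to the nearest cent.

€77,232.46

January 1 – September 22, 1998: 265 days at 1.55% → €3,373,000 × 1.55% × 265/365 = €37,957.8014
September 23 – December 31, 1998: 100 days at 4.25% → €3,373,000 × 4.25% × 100/365 = €39,274.6575
Total = €77,232.4589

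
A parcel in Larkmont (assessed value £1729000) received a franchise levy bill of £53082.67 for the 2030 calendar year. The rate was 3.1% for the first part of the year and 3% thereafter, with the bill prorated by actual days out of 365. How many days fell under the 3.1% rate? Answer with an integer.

256 days

Let d = days at the first rate; then 365 − d days at the second rate.
£1729000 × [3.1%·d + 3%·(365−d)] / 365 = £53082.67
Solving gives d = 256, so the new rate took effect on 14 Sep 2030.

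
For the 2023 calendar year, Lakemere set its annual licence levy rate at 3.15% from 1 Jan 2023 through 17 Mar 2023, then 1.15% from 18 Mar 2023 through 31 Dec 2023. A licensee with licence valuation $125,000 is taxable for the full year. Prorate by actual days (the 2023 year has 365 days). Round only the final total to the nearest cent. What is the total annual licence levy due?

$1,958.05

1 Jan – 17 Mar 2023: 76 days at 3.15% → $125,000 × 3.15% × 76/365 = $819.8630
18 Mar – 31 Dec 2023: 289 days at 1.15% → $125,000 × 1.15% × 289/365 = $1,138.1849
Total = $1,958.0479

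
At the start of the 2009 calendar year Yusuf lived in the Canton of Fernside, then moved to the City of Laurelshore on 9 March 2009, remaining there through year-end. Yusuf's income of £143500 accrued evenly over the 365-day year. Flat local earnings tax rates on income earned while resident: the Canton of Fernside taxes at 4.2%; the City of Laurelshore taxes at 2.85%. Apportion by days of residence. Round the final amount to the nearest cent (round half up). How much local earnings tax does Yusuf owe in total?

The Canton of Fernside, 1 January – 8 March 2009: 67 days → £143500 × 4.2% × 67/365 = £1106.3260
The City of Laurelshore, 9 March – 31 December 2009: 298 days → £143500 × 2.85% × 298/365 = £3339.0288
Total = £4445.3548

£4445.35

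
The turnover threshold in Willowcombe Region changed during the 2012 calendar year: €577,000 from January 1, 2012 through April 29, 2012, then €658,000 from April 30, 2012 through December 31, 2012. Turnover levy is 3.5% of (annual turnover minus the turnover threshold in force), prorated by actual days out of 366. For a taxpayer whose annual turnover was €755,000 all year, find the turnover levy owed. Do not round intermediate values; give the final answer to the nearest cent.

January 1 – April 29, 2012: 120 days, exemption €577,000 → (€755,000 − €577,000) × 3.5% × 120/366 = €2,042.6230
April 30 – December 31, 2012: 246 days, exemption €658,000 → (€755,000 − €658,000) × 3.5% × 246/366 = €2,281.8852
Total = €4,324.5082

€4,324.51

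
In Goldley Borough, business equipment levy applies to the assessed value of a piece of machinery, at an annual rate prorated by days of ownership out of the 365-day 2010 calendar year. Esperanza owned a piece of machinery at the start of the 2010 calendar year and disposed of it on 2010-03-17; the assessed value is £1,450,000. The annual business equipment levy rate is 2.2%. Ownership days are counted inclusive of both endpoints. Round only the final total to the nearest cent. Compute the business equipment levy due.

£6,642.19

Days held (2010-01-01 to 2010-03-17): 76 out of 365
Tax = £1,450,000 × 2.2% × 76/365 = £6,642.1918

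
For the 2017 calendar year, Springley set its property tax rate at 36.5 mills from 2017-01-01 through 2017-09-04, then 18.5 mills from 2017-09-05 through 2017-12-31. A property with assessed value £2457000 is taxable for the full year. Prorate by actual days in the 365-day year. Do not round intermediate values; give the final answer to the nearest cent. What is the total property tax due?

£75382.78

2017-01-01 to 2017-09-04: 247 days at 36.5 mills → £2457000 × 3.65% × 247/365 = £60687.9000
2017-09-05 to 2017-12-31: 118 days at 18.5 mills → £2457000 × 1.85% × 118/365 = £14694.8795
Total = £75382.7795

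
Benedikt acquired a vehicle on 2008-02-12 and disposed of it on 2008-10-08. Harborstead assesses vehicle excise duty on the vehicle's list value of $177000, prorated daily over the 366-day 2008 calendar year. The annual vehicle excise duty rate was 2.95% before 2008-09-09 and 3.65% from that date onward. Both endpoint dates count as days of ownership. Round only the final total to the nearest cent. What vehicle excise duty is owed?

$3525.49

2008-02-12 to 2008-09-08: 210 days at 2.95% → $177000 × 2.95% × 210/366 = $2995.9426
2008-09-09 to 2008-10-08: 30 days at 3.65% → $177000 × 3.65% × 30/366 = $529.5492
Total = $3525.4918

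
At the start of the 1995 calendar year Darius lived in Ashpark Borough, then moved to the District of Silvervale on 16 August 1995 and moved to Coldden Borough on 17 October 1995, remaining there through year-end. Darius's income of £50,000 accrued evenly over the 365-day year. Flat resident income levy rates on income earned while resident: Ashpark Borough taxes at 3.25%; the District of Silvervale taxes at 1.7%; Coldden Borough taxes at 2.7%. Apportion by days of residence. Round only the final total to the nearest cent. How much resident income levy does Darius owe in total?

£1,436.10

Ashpark Borough, 1 January – 15 August 1995: 227 days → £50,000 × 3.25% × 227/365 = £1,010.6164
The District of Silvervale, 16 August – 16 October 1995: 62 days → £50,000 × 1.7% × 62/365 = £144.3836
Coldden Borough, 17 October – 31 December 1995: 76 days → £50,000 × 2.7% × 76/365 = £281.0959
Total = £1,436.0959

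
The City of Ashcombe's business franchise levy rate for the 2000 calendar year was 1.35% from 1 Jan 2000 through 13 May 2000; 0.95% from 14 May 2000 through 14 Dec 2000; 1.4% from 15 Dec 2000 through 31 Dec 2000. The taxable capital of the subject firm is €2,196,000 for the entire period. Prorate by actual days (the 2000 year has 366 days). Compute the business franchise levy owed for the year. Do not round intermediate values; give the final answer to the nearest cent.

1 Jan – 13 May 2000: 134 days at 1.35% → €2,196,000 × 1.35% × 134/366 = €10,854.0000
14 May – 14 Dec 2000: 215 days at 0.95% → €2,196,000 × 0.95% × 215/366 = €12,255.0000
15 Dec – 31 Dec 2000: 17 days at 1.4% → €2,196,000 × 1.4% × 17/366 = €1,428.0000
Total = €24,537.0000

€24,537.00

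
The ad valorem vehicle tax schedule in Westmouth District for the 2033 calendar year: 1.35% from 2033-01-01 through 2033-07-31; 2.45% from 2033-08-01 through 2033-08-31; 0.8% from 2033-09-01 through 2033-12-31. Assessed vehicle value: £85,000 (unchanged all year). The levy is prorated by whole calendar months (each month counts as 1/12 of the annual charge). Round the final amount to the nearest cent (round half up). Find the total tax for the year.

£1,069.58

2033-01-01 to 2033-07-31: 7 months at 1.35% → £85,000 × 1.35% × 7/12 = £669.3750
2033-08-01 to 2033-08-31: 1 month at 2.45% → £85,000 × 2.45% × 1/12 = £173.5417
2033-09-01 to 2033-12-31: 4 months at 0.8% → £85,000 × 0.8% × 4/12 = £226.6667
Total = £1,069.5833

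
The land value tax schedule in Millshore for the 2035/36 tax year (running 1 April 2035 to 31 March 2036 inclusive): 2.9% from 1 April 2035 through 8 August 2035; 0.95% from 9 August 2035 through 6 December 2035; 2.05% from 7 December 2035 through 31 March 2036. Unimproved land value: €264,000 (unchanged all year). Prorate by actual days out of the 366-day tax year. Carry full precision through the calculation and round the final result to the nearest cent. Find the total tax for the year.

1 April – 8 August 2035: 130 days at 2.9% → €264,000 × 2.9% × 130/366 = €2,719.3443
9 August – 6 December 2035: 120 days at 0.95% → €264,000 × 0.95% × 120/366 = €822.2951
7 December 2035 – 31 March 2036: 116 days at 2.05% → €264,000 × 2.05% × 116/366 = €1,715.2787
Total = €5,256.9180

€5,256.92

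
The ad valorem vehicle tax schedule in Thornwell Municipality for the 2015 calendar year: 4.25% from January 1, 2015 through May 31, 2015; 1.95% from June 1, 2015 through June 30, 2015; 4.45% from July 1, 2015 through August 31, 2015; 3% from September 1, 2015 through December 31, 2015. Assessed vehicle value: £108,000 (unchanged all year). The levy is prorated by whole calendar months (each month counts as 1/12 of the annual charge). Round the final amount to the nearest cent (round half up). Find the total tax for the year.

January 1 – May 31, 2015: 5 months at 4.25% → £108,000 × 4.25% × 5/12 = £1,912.5000
June 1 – June 30, 2015: 1 month at 1.95% → £108,000 × 1.95% × 1/12 = £175.5000
July 1 – August 31, 2015: 2 months at 4.45% → £108,000 × 4.45% × 2/12 = £801.0000
September 1 – December 31, 2015: 4 months at 3% → £108,000 × 3% × 4/12 = £1,080.0000
Total = £3,969.0000

£3,969.00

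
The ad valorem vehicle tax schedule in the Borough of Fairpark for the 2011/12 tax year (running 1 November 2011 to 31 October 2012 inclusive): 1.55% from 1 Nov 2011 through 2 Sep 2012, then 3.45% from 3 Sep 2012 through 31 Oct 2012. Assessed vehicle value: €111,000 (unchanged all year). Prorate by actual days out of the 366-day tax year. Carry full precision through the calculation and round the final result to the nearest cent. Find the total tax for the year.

€2,060.48

1 Nov 2011 – 2 Sep 2012: 307 days at 1.55% → €111,000 × 1.55% × 307/366 = €1,443.1516
3 Sep – 31 Oct 2012: 59 days at 3.45% → €111,000 × 3.45% × 59/366 = €617.3238
Total = €2,060.4754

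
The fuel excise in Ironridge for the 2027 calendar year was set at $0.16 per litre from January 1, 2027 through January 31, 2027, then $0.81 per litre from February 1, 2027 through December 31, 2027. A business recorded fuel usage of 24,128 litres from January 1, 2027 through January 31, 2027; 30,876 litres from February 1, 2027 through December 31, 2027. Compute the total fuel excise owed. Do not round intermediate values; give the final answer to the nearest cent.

January 1 – January 31, 2027: 24,128 litres at $0.16/litre → $3,860.48
February 1 – December 31, 2027: 30,876 litres at $0.81/litre → $25,009.56

$28,870.04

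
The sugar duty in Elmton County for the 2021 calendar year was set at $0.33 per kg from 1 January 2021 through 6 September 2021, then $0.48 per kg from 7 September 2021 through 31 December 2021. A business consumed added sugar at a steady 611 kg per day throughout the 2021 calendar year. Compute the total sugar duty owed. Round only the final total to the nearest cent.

1 January – 6 September 2021: 249 days × 611 kg/day = 152,139 kg at $0.33/kg → $50,205.87
7 September – 31 December 2021: 116 days × 611 kg/day = 70,876 kg at $0.48/kg → $34,020.48

$84,226.35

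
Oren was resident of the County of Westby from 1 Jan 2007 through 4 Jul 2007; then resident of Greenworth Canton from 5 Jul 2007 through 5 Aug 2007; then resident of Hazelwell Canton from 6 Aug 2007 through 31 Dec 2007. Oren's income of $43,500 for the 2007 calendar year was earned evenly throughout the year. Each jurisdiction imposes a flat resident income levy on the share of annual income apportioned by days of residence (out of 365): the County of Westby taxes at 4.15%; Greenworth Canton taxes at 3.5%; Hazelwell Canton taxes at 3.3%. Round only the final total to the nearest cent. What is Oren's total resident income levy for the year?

The County of Westby, 1 Jan – 4 Jul 2007: 185 days → $43,500 × 4.15% × 185/365 = $914.9897
Greenworth Canton, 5 Jul – 5 Aug 2007: 32 days → $43,500 × 3.5% × 32/365 = $133.4795
Hazelwell Canton, 6 Aug – 31 Dec 2007: 148 days → $43,500 × 3.3% × 148/365 = $582.0658
Total = $1,630.5349

$1,630.53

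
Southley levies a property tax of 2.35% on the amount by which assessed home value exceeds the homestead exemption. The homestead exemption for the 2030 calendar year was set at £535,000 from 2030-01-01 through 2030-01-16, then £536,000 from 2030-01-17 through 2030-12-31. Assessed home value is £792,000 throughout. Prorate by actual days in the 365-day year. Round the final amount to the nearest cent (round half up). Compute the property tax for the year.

£6,017.03

2030-01-01 to 2030-01-16: 16 days, exemption £535,000 → (£792,000 − £535,000) × 2.35% × 16/365 = £264.7452
2030-01-17 to 2030-12-31: 349 days, exemption £536,000 → (£792,000 − £536,000) × 2.35% × 349/365 = £5,752.2849
Total = £6,017.0301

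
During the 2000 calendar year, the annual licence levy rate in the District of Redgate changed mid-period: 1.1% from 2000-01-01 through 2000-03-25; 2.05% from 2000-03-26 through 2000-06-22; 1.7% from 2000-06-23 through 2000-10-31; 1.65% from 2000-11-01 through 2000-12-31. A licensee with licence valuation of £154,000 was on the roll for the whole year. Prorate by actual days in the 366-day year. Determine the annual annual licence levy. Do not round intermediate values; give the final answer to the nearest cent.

£2,521.64

2000-01-01 to 2000-03-25: 85 days at 1.1% → £154,000 × 1.1% × 85/366 = £393.4153
2000-03-26 to 2000-06-22: 89 days at 2.05% → £154,000 × 2.05% × 89/366 = £767.6858
2000-06-23 to 2000-10-31: 131 days at 1.7% → £154,000 × 1.7% × 131/366 = £937.0437
2000-11-01 to 2000-12-31: 61 days at 1.65% → £154,000 × 1.65% × 61/366 = £423.5000
Total = £2,521.6448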